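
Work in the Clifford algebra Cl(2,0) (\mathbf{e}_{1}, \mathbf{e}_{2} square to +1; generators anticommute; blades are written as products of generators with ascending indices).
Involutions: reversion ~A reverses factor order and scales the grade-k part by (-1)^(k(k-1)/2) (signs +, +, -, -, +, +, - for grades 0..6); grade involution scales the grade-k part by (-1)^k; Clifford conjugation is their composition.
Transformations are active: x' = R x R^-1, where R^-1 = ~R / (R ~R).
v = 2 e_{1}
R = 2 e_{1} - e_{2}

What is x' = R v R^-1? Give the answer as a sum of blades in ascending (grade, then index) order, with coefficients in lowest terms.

~R = 2 e_{1} - e_{2}, and R ~R = 5, so R^-1 = ~R / (5).
R v = 4 + 2 e_{1} e_{2}
Answer: \frac{6}{5} e_{1} - \frac{8}{5} e_{2}


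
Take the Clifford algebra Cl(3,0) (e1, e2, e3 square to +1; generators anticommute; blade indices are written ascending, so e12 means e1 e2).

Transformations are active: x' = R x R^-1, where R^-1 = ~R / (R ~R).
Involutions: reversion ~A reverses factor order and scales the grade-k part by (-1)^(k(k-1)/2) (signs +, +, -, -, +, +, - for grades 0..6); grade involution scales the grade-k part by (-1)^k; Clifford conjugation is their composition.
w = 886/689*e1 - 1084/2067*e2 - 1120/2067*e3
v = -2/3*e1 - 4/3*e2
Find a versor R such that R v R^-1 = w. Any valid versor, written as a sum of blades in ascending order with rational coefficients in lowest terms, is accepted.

Equal squares first: v^2 = w^2 = 20/9. Then v + w = 1280/2067*e1 - 1280/689*e2 - 1120/2067*e3 is a versor taking v to w, provided it is invertible.
Answer: 1280/2067*e1 - 1280/689*e2 - 1120/2067*e3


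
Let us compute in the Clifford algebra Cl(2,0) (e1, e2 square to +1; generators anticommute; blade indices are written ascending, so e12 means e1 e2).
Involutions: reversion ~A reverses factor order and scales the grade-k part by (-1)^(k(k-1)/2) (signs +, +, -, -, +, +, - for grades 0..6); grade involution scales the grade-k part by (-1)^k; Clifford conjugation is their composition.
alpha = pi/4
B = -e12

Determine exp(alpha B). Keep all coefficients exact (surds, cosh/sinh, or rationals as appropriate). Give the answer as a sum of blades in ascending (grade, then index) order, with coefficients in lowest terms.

B^2 = (-1)^2*(e12)^2 = 1*(-1) = -1 (a basis 2-blade squares to minus the product of its generators' squares).
B^2 = -1 — a negative square means the series sums to a rotation: l = 1, alpha*l = pi/4, so exp(alpha B) = cos(pi/4) + (sin(pi/4)/1)*B = sqrt(2)/2 + (sqrt(2)/2)*B.
Answer: sqrt(2)/2 - sqrt(2)/2*e12


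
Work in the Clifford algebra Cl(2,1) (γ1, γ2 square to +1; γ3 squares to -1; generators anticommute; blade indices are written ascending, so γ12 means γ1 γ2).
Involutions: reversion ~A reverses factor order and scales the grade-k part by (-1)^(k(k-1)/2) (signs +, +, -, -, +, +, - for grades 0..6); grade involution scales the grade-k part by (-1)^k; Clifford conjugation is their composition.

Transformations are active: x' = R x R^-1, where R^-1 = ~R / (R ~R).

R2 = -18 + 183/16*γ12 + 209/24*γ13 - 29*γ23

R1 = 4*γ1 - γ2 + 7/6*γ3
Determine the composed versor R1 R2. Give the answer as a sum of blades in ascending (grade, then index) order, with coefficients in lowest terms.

Distribute over the terms of R1 (each basis-blade product reordered to ascending indices, repeated generators contracted through their squares):
(4*γ1) R2 = -72*γ1 + 183/4*γ2 + 209/6*γ3 - 116*γ123
(-γ2) R2 = 183/16*γ1 + 18*γ2 + 29*γ3 + 209/24*γ123
(7/6*γ3) R2 = 1463/144*γ1 - 203/6*γ2 - 21*γ3 + 427/32*γ123
Summing the partial products and collecting blades:
Answer: -3629/72*γ1 + 359/12*γ2 + 257/6*γ3 - 9019/96*γ123


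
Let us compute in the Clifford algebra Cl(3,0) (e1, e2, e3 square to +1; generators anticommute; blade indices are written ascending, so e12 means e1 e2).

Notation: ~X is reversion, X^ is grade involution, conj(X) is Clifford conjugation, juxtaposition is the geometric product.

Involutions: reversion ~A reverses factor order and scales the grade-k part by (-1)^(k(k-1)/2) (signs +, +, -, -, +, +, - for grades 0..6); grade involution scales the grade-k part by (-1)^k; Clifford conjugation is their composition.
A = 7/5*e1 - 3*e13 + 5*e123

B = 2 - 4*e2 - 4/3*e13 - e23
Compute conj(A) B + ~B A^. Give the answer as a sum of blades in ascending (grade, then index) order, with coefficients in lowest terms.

first term: 4 + 11/5*e1 - 20/3*e2 + 28/15*e3 + 43/5*e12 + 26*e13 + 117/5*e123
second term: 4 + 11/5*e1 - 20/3*e2 + 28/15*e3 - 43/5*e12 - 26*e13 - 117/5*e123
Answer: 8 + 22/5*e1 - 40/3*e2 + 56/15*e3


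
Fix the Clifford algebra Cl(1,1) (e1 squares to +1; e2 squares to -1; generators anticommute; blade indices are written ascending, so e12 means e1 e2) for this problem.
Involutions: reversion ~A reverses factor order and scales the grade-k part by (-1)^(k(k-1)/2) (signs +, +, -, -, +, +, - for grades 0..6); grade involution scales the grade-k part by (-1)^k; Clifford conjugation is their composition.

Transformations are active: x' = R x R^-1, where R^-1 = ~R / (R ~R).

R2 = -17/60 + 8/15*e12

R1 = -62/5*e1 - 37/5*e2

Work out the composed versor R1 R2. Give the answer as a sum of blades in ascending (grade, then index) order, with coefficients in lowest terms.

Distribute over the terms of R1 (each basis-blade product reordered to ascending indices, repeated generators contracted through their squares):
(-62/5*e1) R2 = 527/150*e1 - 496/75*e2
(-37/5*e2) R2 = -296/75*e1 + 629/300*e2
Summing the partial products and collecting blades:
Answer: -13/30*e1 - 271/60*e2


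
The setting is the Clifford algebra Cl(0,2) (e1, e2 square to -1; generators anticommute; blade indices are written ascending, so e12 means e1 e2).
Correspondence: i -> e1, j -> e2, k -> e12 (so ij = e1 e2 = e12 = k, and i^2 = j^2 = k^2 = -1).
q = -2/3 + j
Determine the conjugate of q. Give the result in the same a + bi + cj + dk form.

In blades: q = -2/3 + e2.
Conjugation here is Clifford conjugation: the scalar is fixed and the grade-1 and grade-2 blades all flip sign, giving -2/3 - e2; translating back:
Answer: -2/3 - j


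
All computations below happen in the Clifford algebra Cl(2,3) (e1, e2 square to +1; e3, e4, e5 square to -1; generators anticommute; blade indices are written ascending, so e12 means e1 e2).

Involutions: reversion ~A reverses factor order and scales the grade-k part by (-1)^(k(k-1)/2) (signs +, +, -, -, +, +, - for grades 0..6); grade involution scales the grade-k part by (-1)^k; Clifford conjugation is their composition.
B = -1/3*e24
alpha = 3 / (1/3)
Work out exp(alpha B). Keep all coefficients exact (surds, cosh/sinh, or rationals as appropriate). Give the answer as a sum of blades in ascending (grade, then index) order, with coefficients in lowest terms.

B^2 = (-1/3)^2*(e24)^2 = 1/9*(+1) = 1/9 (a basis 2-blade squares to minus the product of its generators' squares).
B^2 = 1/9 — B^2 > 0, so the exponential closes hyperbolically: l = 1/3, alpha*l = 3, so exp(alpha B) = cosh(3) + (sinh(3)/(1/3))*B = cosh(3) + (3*sinh(3))*B.
Answer: cosh(3) - sinh(3)*e24


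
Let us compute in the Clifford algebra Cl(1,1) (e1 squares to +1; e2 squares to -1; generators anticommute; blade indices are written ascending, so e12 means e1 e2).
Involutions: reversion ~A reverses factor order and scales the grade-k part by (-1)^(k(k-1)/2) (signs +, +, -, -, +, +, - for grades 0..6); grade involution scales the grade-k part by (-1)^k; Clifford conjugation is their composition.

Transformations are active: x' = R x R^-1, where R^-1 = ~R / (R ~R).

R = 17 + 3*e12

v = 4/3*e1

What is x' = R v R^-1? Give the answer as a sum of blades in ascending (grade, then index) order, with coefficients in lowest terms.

~R = 17 - 3*e12, and R ~R = 280, so R^-1 = ~R / (280).
R v = 68/3*e1 - 4*e2
Answer: 149/105*e1 - 17/35*e2


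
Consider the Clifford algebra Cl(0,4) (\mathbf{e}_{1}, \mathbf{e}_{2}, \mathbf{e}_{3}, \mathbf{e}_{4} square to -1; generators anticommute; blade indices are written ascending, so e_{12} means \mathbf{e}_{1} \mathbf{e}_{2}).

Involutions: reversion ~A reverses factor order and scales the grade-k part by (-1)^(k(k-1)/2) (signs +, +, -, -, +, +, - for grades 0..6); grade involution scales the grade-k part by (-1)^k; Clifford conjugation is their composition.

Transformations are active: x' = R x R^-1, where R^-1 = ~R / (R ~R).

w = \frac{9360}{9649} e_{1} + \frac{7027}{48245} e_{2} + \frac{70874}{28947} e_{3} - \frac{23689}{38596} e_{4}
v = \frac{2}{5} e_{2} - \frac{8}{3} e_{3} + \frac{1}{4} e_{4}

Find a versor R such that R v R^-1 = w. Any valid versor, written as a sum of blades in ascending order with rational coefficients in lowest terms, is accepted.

Key observation: q(v) = q(w) = -\frac{26401}{3600} (sandwiches preserve the norm), so R = v + w = \frac{9360}{9649} e_{1} + \frac{5265}{9649} e_{2} - \frac{2106}{9649} e_{3} - \frac{3510}{9649} e_{4} works whenever it is invertible — the component of v along it is kept and (v - w)/2 reverses, sending v to w.
Answer: \frac{9360}{9649} e_{1} + \frac{5265}{9649} e_{2} - \frac{2106}{9649} e_{3} - \frac{3510}{9649} e_{4}


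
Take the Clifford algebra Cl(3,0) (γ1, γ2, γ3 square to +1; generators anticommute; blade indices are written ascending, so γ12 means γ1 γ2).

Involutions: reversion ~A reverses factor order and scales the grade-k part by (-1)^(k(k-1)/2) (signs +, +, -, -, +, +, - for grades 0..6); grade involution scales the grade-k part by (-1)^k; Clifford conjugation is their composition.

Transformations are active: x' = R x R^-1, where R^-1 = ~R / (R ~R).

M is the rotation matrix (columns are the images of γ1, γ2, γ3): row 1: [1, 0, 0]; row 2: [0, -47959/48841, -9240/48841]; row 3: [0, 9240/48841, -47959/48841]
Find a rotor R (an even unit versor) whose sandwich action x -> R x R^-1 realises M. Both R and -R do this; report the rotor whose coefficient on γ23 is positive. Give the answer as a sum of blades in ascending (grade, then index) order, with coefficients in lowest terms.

Method: write R = a + b12*γ12 + b13*γ13 + b23*γ23 with a^2 + b12^2 + b13^2 + b23^2 = 1 (so R^-1 = ~R). Expanding the columns R e_j ~R gives tr M = 4a^2 - 1 and, from the antisymmetric part, M21 - M12 = -4a*b12, M13 - M31 = 4a*b13, M32 - M23 = -4a*b23.
Here tr M = -47077/48841, so a^2 = (1 + tr M)/4 = 441/48841 and a = ±21/221. Taking a = 21/221: M21 - M12 = 0, M13 - M31 = 0, M32 - M23 = 18480/48841, giving b12 = 0, b13 = 0, b23 = -220/221, i.e. R = 21/221 - 220/221*γ23.
Its γ23 coefficient is negative, so report the other preimage -R.
Answer: -21/221 + 220/221*γ23. Recall the cover is two-to-one: with M of trace -47077/48841, both preimages act alike, and the stated γ23 sign chooses the sheet.


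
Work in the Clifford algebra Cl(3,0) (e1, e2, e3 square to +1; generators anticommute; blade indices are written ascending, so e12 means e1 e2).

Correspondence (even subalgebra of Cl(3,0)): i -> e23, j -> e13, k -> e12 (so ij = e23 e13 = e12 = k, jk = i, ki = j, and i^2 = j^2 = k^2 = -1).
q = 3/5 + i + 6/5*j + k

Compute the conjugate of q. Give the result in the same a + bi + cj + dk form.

In blades: q = 3/5 + e12 + 6/5*e13 + e23.
Quaternion conjugation is reversion on the even subalgebra: the scalar is fixed and every grade-2 blade flips sign, giving 3/5 - e12 - 6/5*e13 - e23; translating back:
Answer: 3/5 - i - 6/5*j - k


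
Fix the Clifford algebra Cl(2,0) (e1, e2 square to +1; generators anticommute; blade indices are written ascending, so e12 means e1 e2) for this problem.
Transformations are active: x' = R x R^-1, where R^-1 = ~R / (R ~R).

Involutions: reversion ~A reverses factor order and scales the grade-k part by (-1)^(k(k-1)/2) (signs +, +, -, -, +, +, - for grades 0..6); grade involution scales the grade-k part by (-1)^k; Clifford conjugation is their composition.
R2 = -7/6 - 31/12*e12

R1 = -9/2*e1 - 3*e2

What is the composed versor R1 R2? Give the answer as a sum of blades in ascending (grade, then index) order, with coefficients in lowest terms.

Distribute over the terms of R1 (each basis-blade product reordered to ascending indices, repeated generators contracted through their squares):
(-9/2*e1) R2 = 21/4*e1 + 93/8*e2
(-3*e2) R2 = -31/4*e1 + 7/2*e2
Summing the partial products and collecting blades:
Answer: -5/2*e1 + 121/8*e2


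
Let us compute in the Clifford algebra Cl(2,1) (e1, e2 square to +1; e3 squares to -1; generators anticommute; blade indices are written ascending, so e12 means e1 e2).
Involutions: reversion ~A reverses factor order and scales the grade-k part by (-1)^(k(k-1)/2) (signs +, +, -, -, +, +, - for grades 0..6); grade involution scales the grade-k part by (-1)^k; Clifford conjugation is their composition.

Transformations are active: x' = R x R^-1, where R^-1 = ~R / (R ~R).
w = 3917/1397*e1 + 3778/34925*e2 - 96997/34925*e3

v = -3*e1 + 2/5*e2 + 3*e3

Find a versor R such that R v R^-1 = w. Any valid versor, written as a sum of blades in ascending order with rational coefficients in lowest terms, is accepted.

Since q(v) = q(w) = 4/25, the sum R = v + w = -274/1397*e1 + 17748/34925*e2 + 7778/34925*e3 does the job whenever invertible.
Answer: -274/1397*e1 + 17748/34925*e2 + 7778/34925*e3


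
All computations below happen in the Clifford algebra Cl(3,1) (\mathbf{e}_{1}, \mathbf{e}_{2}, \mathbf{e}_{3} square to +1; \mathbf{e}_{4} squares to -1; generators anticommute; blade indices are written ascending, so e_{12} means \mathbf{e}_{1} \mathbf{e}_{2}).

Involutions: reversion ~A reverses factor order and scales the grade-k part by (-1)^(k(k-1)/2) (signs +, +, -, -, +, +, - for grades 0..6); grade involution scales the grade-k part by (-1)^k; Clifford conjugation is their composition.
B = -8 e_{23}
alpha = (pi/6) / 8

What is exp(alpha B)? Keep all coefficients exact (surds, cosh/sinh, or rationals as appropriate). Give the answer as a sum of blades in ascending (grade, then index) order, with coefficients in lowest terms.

B^2 = (-8)^2*(e_{23})^2 = 64*(-1) = -64 (a basis 2-blade squares to minus the product of its generators' squares).
B^2 = -64 — a negative square means the series sums to a rotation: l = 8, alpha*l = \frac{\pi}{6}, so exp(alpha B) = cos(\frac{\pi}{6}) + (sin(\frac{\pi}{6})/8)*B = \frac{\sqrt{3}}{2} + (\frac{1}{16})*B.
Answer: \frac{\sqrt{3}}{2} - \frac{1}{2} e_{23}


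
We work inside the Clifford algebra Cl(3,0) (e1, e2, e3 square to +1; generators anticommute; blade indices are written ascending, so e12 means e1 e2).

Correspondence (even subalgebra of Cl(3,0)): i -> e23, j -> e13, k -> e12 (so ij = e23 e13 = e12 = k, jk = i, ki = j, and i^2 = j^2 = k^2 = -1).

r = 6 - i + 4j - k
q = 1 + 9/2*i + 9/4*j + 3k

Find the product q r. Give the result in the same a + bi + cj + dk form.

In blades: q = 1 + 3*e12 + 9/4*e13 + 9/2*e23, r = 6 - e12 + 4*e13 - e23.
Distribute q over r term by term (generator squares from the signature, products reordered to ascending indices): (1)*r = 6 - e12 + 4*e13 - e23; (3*e12)*r = 3 + 18*e12 - 3*e13 - 12*e23; (9/4*e13)*r = -9 + 9/4*e12 + 27/2*e13 - 9/4*e23; (9/2*e23)*r = 9/2 + 18*e12 + 9/2*e13 + 27*e23.
Sum: 9/2 + 149/4*e12 + 19*e13 + 47/4*e23; translating back through the correspondence:
Answer: 9/2 + 47/4*i + 19j + 149/4*k


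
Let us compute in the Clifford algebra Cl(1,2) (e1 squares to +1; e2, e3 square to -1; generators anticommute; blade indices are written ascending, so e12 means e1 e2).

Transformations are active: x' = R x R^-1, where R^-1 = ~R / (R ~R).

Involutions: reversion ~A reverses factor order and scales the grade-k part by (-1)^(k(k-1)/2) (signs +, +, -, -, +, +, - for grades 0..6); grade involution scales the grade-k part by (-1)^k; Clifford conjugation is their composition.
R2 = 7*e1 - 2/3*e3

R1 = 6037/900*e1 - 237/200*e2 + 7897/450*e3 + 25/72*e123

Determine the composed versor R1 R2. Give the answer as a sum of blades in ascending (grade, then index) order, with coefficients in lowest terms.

Distribute over the terms of R2 (each basis-blade product reordered to ascending indices, repeated generators contracted through their squares):
R1 (7*e1) = 42259/900 + 1659/200*e12 - 55279/450*e13 + 175/72*e23
R1 (-2/3*e3) = 7897/675 + 25/108*e12 - 6037/1350*e13 + 79/100*e23
Summing the partial products and collecting blades:
Answer: 31673/540 + 46043/5400*e12 - 85937/675*e13 + 5797/1800*e23


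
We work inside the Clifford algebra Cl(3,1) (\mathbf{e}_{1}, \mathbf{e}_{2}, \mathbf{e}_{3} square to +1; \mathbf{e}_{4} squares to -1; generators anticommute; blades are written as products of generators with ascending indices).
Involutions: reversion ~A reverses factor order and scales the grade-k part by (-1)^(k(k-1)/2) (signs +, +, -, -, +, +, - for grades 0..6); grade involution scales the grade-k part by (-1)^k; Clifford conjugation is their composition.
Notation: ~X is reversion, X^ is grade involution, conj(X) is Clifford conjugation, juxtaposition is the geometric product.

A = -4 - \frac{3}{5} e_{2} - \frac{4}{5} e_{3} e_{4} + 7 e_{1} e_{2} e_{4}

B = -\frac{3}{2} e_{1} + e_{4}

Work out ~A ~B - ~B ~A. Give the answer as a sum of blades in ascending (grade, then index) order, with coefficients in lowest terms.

first term: 6 e_{1} - \frac{4}{5} e_{3} - 4 e_{4} + \frac{61}{10} e_{1} e_{2} + \frac{99}{10} e_{2} e_{4} - \frac{6}{5} e_{1} e_{3} e_{4}
second term: 6 e_{1} + \frac{4}{5} e_{3} - 4 e_{4} + \frac{79}{10} e_{1} e_{2} + \frac{111}{10} e_{2} e_{4} - \frac{6}{5} e_{1} e_{3} e_{4}
Answer: -\frac{8}{5} e_{3} - \frac{9}{5} e_{1} e_{2} - \frac{6}{5} e_{2} e_{4}


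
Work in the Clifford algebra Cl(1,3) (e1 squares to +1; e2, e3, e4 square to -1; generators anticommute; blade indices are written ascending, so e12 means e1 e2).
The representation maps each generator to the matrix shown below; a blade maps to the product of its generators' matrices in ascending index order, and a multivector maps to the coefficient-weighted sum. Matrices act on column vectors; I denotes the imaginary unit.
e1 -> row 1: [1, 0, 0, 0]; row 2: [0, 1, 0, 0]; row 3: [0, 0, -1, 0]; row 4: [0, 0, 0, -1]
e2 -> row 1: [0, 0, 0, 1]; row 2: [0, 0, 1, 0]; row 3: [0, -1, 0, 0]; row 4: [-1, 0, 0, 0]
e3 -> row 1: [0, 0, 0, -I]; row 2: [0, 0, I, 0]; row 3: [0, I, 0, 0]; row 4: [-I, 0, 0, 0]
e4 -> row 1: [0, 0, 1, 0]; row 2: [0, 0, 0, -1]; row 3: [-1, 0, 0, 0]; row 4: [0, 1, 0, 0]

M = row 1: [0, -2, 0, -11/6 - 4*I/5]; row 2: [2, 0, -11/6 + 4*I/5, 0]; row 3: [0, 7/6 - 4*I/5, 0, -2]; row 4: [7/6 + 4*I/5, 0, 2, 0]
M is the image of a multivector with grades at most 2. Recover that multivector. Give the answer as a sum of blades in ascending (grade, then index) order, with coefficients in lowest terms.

Method: the blade images are trace-orthogonal — tr(rho(e_A) rho(e_B)^-1) = 4 if A = B and 0 otherwise — and rho(e_A)^-1 = (e_A)^2 * rho(e_A) with (e_A)^2 = +1 or -1, so the coefficient of e_A in the preimage is (e_A)^2 * tr(M rho(e_A))/4.
Nonzero projections over blades of grade <= 2: e2: (e2)^2 = -1, tr(M rho(e2)) = 6, coefficient -3/2; e12: (e12)^2 = +1, tr(M rho(e12)) = -4/3, coefficient -1/3; e13: (e13)^2 = +1, tr(M rho(e13)) = 16/5, coefficient 4/5; e24: (e24)^2 = -1, tr(M rho(e24)) = 8, coefficient -2. Every other blade of grade <= 2 projects to 0.
Answer: -3/2*e2 - 1/3*e12 + 4/5*e13 - 2*e24


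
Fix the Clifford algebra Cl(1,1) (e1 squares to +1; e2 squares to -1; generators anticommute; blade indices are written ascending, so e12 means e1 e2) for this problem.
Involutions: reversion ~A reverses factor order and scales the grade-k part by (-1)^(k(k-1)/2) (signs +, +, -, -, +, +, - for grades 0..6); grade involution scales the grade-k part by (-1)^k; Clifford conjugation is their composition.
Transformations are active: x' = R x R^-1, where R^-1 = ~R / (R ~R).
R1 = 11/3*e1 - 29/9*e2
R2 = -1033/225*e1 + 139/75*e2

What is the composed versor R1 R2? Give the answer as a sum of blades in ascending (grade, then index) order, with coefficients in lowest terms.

Distribute over the terms of R1 (each basis-blade product reordered to ascending indices, repeated generators contracted through their squares):
(11/3*e1) R2 = -11363/675 + 1529/225*e12
(-29/9*e2) R2 = 4031/675 - 29957/2025*e12
Summing the partial products and collecting blades:
Answer: -2444/225 - 16196/2025*e12


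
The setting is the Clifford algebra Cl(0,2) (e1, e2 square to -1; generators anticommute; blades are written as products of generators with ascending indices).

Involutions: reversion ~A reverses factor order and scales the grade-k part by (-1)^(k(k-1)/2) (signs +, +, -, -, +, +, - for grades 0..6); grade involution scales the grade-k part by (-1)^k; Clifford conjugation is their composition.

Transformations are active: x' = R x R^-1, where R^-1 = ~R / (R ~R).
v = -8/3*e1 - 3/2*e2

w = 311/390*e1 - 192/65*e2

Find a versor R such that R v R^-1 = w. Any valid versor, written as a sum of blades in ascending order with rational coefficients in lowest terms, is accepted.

Key observation: q(v) = q(w) = -337/36 (sandwiches preserve the norm), so R = v + w = -243/130*e1 - 579/130*e2 works whenever it is invertible — the component of v along it is kept and (v - w)/2 reverses, sending v to w.
Answer: -243/130*e1 - 579/130*e2


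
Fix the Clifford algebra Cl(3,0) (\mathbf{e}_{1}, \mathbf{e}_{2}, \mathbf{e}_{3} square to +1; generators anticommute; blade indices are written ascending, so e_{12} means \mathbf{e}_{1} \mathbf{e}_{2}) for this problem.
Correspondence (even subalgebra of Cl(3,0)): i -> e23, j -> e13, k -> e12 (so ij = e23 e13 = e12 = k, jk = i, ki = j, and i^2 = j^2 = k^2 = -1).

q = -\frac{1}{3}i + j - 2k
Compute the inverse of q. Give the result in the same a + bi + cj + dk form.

In blades: q = -2 e_{12} + e_{13} - \frac{1}{3} e_{23}.
With qbar = 2 e_{12} - e_{13} + \frac{1}{3} e_{23} (scalar fixed, mapped units negated), q qbar = \frac{46}{9} (the sum of squared coefficients), so q^-1 = qbar / (\frac{46}{9}) = \frac{9}{23} e_{12} - \frac{9}{46} e_{13} + \frac{3}{46} e_{23}; translating back:
Answer: \frac{3}{46}i - \frac{9}{46}j + \frac{9}{23}k


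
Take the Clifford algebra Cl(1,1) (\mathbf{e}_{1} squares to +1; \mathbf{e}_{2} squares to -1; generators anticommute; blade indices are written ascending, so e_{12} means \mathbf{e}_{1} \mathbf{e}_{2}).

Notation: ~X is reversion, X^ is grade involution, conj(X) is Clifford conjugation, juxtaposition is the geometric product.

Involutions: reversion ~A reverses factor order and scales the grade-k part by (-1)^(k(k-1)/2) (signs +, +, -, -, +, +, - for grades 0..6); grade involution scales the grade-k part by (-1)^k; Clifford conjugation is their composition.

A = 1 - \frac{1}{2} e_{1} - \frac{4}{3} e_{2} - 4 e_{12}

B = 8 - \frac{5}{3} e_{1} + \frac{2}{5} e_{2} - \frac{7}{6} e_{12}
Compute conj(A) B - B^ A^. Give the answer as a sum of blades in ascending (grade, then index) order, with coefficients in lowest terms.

first term: \frac{59}{30} - \frac{37}{45} e_{1} + \frac{343}{20} e_{2} + \frac{2993}{90} e_{12}
second term: \frac{421}{30} + \frac{397}{45} e_{1} + \frac{251}{60} e_{2} - \frac{2767}{90} e_{12}
Answer: -\frac{181}{15} - \frac{434}{45} e_{1} + \frac{389}{30} e_{2} + 64 e_{12}


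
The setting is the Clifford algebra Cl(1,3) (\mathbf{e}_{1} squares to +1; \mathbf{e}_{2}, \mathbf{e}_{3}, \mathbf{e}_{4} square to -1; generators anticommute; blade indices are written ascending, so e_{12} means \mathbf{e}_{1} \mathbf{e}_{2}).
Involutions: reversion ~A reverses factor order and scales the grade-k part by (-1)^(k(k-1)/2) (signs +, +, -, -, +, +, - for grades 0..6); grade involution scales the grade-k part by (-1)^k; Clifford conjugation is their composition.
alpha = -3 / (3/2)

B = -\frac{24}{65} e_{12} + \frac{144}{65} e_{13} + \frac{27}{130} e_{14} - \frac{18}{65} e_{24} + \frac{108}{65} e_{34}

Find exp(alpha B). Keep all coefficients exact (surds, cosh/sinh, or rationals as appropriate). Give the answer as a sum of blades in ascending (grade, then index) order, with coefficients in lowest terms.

B^2 term by term: the squares give (-\frac{24}{65})^2*(e_{12})^2 + (\frac{144}{65})^2*(e_{13})^2 + (\frac{27}{130})^2*(e_{14})^2 + (-\frac{18}{65})^2*(e_{24})^2 + (\frac{108}{65})^2*(e_{34})^2 = \frac{576}{4225}*(+1) + \frac{20736}{4225}*(+1) + \frac{729}{16900}*(+1) + \frac{324}{4225}*(-1) + \frac{11664}{4225}*(-1) = \frac{9}{4} (each basis 2-blade squares to minus the product of its generators' squares); cross terms between blades sharing an index anticommute and cancel; the commuting (index-disjoint) pairs give grade-4 terms 2*c*c'*(blade product), which cancel blade by blade — e_{1234}: -\frac{5184}{4225} + \frac{5184}{4225} = 0 — confirming B is simple. So B^2 = \frac{9}{4}.
B^2 = \frac{9}{4} — hyperbolic case — the even/odd split gives cosh and sinh: l = \frac{3}{2}, alpha*l = -3, so exp(alpha B) = cosh(-3) + (sinh(-3)/(\frac{3}{2}))*B = \cosh{\left(3 \right)} + (- \frac{2 \sinh{\left(3 \right)}}{3})*B.
Answer: \cosh{\left(3 \right)} + \frac{16 \sinh{\left(3 \right)}}{65} e_{12} - \frac{96 \sinh{\left(3 \right)}}{65} e_{13} - \frac{9 \sinh{\left(3 \right)}}{65} e_{14} + \frac{12 \sinh{\left(3 \right)}}{65} e_{24} - \frac{72 \sinh{\left(3 \right)}}{65} e_{34}


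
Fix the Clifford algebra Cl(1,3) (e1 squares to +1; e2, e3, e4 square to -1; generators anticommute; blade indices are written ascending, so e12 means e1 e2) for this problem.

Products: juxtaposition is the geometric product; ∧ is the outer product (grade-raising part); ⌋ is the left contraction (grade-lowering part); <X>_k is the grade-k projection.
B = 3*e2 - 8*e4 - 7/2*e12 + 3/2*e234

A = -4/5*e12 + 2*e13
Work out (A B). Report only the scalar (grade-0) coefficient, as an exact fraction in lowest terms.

step 1: 14/5 + 12/5*e1 - 7*e23 - 6*e123 + 47/5*e124 - 74/5*e134
Answer: 14/5


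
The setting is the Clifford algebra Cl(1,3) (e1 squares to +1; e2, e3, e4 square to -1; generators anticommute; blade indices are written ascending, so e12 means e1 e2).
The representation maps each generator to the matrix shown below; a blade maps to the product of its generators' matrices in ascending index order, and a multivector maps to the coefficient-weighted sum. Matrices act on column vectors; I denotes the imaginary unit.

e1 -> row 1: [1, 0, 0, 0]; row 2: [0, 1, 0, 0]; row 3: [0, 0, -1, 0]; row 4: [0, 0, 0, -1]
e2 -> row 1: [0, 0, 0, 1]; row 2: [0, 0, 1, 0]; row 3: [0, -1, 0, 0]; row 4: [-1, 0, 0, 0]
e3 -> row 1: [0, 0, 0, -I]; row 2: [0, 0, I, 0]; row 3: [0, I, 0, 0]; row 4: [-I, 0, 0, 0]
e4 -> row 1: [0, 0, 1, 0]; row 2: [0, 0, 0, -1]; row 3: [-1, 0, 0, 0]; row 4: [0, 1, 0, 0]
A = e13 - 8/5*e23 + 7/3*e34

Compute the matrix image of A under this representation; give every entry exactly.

Bivector images (products of the table entries): rho(e13) = rho(e1)rho(e3) = row 1: [0, 0, 0, -I]; row 2: [0, 0, I, 0]; row 3: [0, -I, 0, 0]; row 4: [I, 0, 0, 0]; rho(e23) = rho(e2)rho(e3) = row 1: [-I, 0, 0, 0]; row 2: [0, I, 0, 0]; row 3: [0, 0, -I, 0]; row 4: [0, 0, 0, I]; rho(e34) = rho(e3)rho(e4) = row 1: [0, -I, 0, 0]; row 2: [-I, 0, 0, 0]; row 3: [0, 0, 0, -I]; row 4: [0, 0, -I, 0].
M = (1)*rho(e13) + (-8/5)*rho(e23) + (7/3)*rho(e34), summed entrywise:
Answer: row 1: [8*I/5, -7*I/3, 0, -I]; row 2: [-7*I/3, -8*I/5, I, 0]; row 3: [0, -I, 8*I/5, -7*I/3]; row 4: [I, 0, -7*I/3, -8*I/5]


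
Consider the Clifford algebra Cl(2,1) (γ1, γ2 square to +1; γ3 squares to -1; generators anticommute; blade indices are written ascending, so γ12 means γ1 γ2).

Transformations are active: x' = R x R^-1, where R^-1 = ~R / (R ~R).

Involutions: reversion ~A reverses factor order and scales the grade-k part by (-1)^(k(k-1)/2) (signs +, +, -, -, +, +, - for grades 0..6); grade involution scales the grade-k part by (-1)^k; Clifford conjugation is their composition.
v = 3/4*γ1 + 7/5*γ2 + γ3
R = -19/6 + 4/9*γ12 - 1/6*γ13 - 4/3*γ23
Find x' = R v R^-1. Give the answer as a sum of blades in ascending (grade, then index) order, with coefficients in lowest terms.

~R = -19/6 - 4/9*γ12 + 1/6*γ13 + 4/3*γ23, and R ~R = 682/81, so R^-1 = ~R / (682/81).
R v = -571/360*γ1 - 103/30*γ2 - 47/40*γ3 - 29/90*γ123
Answer: 9303/27280*γ1 + 2038/1705*γ2 - 4097/27280*γ3


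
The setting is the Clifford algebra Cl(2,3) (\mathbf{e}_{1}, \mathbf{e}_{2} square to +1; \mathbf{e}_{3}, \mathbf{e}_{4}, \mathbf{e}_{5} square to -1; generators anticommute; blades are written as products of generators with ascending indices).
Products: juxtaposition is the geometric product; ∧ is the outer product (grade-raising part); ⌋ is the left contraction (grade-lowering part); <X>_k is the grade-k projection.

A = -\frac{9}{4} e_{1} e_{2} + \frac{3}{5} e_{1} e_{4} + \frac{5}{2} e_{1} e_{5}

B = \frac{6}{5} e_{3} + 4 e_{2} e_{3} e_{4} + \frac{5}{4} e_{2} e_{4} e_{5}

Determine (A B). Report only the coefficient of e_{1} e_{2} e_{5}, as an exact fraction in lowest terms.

step 1: -\frac{51}{10} e_{1} e_{2} e_{3} - \frac{25}{8} e_{1} e_{2} e_{4} + \frac{3}{4} e_{1} e_{2} e_{5} - \frac{243}{25} e_{1} e_{3} e_{4} - 3 e_{1} e_{3} e_{5} - \frac{45}{16} e_{1} e_{4} e_{5} - 10 e_{1} e_{2} e_{3} e_{4} e_{5}
Answer: \frac{3}{4}


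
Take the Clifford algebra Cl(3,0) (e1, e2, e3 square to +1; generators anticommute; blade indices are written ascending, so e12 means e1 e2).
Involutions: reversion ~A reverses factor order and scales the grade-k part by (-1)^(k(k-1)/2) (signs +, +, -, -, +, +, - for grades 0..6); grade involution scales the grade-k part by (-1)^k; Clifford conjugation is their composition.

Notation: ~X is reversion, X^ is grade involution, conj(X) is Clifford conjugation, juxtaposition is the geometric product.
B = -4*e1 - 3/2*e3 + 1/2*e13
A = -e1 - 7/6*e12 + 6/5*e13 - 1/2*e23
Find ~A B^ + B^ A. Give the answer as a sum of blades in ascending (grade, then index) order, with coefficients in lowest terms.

first term: -17/5 - 9/5*e1 - 47/12*e2 + 43/10*e3 + 1/4*e12 - 3/2*e13 - 7/12*e23 + 15/4*e123
second term: -23/5 - 9/5*e1 - 47/12*e2 + 53/10*e3 + 1/4*e12 + 3/2*e13 - 7/12*e23 - 15/4*e123
Answer: -8 - 18/5*e1 - 47/6*e2 + 48/5*e3 + 1/2*e12 - 7/6*e23


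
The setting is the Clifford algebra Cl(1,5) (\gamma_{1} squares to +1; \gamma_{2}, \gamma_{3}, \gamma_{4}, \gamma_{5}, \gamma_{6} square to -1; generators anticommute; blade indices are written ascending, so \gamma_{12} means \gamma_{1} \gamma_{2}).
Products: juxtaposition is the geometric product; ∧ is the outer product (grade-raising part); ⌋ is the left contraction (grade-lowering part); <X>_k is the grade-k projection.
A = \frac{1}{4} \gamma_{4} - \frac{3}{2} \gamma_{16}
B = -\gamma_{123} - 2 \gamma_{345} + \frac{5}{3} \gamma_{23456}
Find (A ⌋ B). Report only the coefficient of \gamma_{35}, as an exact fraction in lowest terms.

step 1: -\frac{1}{2} \gamma_{35} - \frac{5}{12} \gamma_{2356}
Answer: -\frac{1}{2}


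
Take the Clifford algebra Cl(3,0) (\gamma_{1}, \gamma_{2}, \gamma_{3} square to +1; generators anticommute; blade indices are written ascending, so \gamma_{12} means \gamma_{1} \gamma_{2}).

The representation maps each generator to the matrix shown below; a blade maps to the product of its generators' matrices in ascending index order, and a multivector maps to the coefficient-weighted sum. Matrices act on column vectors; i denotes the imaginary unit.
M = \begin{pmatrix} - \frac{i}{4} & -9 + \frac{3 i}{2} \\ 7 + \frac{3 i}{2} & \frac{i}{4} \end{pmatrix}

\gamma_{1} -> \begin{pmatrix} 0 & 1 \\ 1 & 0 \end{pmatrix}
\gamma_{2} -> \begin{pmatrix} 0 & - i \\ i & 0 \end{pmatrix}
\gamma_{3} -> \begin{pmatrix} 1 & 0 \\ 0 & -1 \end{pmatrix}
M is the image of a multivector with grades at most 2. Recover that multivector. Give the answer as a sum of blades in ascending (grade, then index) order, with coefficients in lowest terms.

Method: 1, rho(\gamma_{1}), rho(\gamma_{2}), rho(\gamma_{3}) form a trace-orthogonal basis of the 2x2 complex matrices (tr(X Y) = 2 if X = Y, else 0), so M = m0*1 + m1*rho(\gamma_{1}) + m2*rho(\gamma_{2}) + m3*rho(\gamma_{3}) with m0 = tr(M)/2 = 0, m1 = tr(M rho(\gamma_{1}))/2 = -1 + \frac{3 i}{2}, m2 = tr(M rho(\gamma_{2}))/2 = - 8 i, m3 = tr(M rho(\gamma_{3}))/2 = - \frac{i}{4}.
Multiplying table entries, the bivector images are rho(\gamma_{12}) = i*rho(\gamma_{3}), rho(\gamma_{13}) = -i*rho(\gamma_{2}), rho(\gamma_{23}) = i*rho(\gamma_{1}); with real blade coefficients the real parts of m0..m3 are the coefficients of 1, \gamma_{1}, \gamma_{2}, \gamma_{3} and the imaginary parts give the bivectors (\gamma_{23}: Im m1, \gamma_{13}: -Im m2, \gamma_{12}: Im m3).
Answer: -\gamma_{1} - \frac{1}{4} \gamma_{12} + 8 \gamma_{13} + \frac{3}{2} \gamma_{23}


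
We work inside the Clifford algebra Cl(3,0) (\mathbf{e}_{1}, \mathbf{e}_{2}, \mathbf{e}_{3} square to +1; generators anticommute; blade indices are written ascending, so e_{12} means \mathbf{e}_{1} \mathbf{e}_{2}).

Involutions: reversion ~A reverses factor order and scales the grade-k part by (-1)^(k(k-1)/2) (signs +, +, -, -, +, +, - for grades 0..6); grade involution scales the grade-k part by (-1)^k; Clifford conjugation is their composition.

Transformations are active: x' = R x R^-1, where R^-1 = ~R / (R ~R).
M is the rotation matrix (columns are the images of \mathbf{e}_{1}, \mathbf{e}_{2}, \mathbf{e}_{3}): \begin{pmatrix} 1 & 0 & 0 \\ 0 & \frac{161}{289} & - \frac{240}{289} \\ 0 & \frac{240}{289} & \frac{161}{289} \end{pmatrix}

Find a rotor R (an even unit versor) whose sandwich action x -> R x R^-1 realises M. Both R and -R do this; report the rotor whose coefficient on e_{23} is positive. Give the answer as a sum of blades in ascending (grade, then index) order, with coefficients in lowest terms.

Method: write R = a + b12*e_{12} + b13*e_{13} + b23*e_{23} with a^2 + b12^2 + b13^2 + b23^2 = 1 (so R^-1 = ~R). Expanding the columns R e_j ~R gives tr M = 4a^2 - 1 and, from the antisymmetric part, M21 - M12 = -4a*b12, M13 - M31 = 4a*b13, M32 - M23 = -4a*b23.
Here tr M = \frac{611}{289}, so a^2 = (1 + tr M)/4 = \frac{225}{289} and a = ±\frac{15}{17}. Taking a = \frac{15}{17}: M21 - M12 = 0, M13 - M31 = 0, M32 - M23 = \frac{480}{289}, giving b12 = 0, b13 = 0, b23 = -\frac{8}{17}, i.e. R = \frac{15}{17} - \frac{8}{17} e_{23}.
Its e_{23} coefficient is negative, so report the other preimage -R.
Answer: -\frac{15}{17} + \frac{8}{17} e_{23}. Recall the cover is two-to-one: with M of trace \frac{611}{289}, both preimages act alike, and the stated e_{23} sign chooses the sheet.


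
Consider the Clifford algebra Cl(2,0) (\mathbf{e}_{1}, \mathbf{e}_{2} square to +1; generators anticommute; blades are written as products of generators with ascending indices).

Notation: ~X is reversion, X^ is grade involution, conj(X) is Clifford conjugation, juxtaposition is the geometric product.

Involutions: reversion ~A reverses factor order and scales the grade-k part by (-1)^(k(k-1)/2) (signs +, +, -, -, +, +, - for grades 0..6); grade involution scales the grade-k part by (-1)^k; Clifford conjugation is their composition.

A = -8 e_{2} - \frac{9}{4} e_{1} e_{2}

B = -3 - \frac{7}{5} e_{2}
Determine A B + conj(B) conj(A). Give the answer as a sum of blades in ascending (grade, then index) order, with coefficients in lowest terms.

first term: \frac{56}{5} + \frac{63}{20} e_{1} + 24 e_{2} + \frac{27}{4} e_{1} e_{2}
second term: \frac{56}{5} - \frac{63}{20} e_{1} - 24 e_{2} - \frac{27}{4} e_{1} e_{2}
Answer: \frac{112}{5}


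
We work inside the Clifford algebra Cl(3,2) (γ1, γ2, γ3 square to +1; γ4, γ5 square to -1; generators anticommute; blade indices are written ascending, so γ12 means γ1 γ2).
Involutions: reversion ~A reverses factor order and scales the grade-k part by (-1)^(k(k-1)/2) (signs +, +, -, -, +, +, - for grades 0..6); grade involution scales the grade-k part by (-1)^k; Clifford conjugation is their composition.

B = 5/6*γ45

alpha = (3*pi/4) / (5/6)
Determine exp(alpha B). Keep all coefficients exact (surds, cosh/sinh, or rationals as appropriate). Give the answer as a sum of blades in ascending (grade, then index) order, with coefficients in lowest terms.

B^2 = (5/6)^2*(γ45)^2 = 25/36*(-1) = -25/36 (a basis 2-blade squares to minus the product of its generators' squares).
B^2 = -25/36 — since the square is negative, the closed form is circular: l = 5/6, alpha*l = 3*pi/4, so exp(alpha B) = cos(3*pi/4) + (sin(3*pi/4)/(5/6))*B = -sqrt(2)/2 + (3*sqrt(2)/5)*B.
Answer: -sqrt(2)/2 + sqrt(2)/2*γ45


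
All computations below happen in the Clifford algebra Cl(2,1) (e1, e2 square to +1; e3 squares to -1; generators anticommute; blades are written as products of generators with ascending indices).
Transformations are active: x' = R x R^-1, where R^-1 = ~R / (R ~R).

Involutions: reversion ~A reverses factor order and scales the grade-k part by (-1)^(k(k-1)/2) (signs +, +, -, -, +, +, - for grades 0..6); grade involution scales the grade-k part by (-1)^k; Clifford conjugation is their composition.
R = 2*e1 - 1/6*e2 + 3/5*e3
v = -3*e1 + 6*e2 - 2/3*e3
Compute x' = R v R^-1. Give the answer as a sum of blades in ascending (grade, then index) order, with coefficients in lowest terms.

~R = 2*e1 - 1/6*e2 + 3/5*e3, and R ~R = 3301/900, so R^-1 = ~R / (3301/900).
R v = -33/5 + 23/2*e1 e2 + 7/15*e1 e3 - 157/45*e2 e3
Answer: -13857/3301*e1 - 17826/3301*e2 - 14782/9903*e3


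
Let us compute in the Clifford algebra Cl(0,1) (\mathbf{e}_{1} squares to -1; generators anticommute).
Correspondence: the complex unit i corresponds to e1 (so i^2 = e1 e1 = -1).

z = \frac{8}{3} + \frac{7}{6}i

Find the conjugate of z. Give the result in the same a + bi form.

In blades: z = \frac{8}{3} + \frac{7}{6} e_{1}.
Conjugation here is Clifford conjugation: the scalar is fixed and the grade-1 and grade-2 blades all flip sign, giving \frac{8}{3} - \frac{7}{6} e_{1}; translating back:
Answer: \frac{8}{3} - \frac{7}{6}i


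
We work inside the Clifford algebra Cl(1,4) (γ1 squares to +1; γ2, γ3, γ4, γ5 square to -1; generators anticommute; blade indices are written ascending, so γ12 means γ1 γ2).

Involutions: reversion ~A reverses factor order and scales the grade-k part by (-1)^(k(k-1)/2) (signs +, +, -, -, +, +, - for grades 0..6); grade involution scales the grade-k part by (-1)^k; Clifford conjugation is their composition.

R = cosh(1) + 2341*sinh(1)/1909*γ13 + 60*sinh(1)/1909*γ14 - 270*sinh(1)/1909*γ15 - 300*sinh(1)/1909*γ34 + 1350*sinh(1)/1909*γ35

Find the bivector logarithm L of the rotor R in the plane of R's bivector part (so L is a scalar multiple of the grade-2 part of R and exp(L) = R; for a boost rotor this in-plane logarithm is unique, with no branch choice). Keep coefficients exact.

The scalar part of R is cosh(1), which determines |rapidity| via cosh; the sign lives in the bivector part, and pairing them (bivector part over sinh of the rapidity = the plane) gives the unique in-plane L = rapidity * plane.
Concretely: cosh(rapidity) = cosh(1) gives rapidity = ±1, and since rapidity/sinh(rapidity) is even the sign is immaterial: L = (rapidity/sinh(rapidity)) * <R>_2 = (1/sinh(1)) * <R>_2.
Answer: 2341/1909*γ13 + 60/1909*γ14 - 270/1909*γ15 - 300/1909*γ34 + 1350/1909*γ35


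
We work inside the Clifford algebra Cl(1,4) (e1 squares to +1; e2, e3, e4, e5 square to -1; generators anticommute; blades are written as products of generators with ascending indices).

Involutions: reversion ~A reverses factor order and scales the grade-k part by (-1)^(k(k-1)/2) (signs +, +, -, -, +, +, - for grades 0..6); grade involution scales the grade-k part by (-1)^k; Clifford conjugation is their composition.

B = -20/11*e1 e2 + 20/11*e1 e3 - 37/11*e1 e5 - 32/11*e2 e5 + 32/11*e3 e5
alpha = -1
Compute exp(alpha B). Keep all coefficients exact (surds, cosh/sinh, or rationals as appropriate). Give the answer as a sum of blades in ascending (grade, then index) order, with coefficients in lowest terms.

B^2 term by term: the squares give (-20/11)^2*(e1 e2)^2 + (20/11)^2*(e1 e3)^2 + (-37/11)^2*(e1 e5)^2 + (-32/11)^2*(e2 e5)^2 + (32/11)^2*(e3 e5)^2 = 400/121*(+1) + 400/121*(+1) + 1369/121*(+1) + 1024/121*(-1) + 1024/121*(-1) = 1 (each basis 2-blade squares to minus the product of its generators' squares); cross terms between blades sharing an index anticommute and cancel; the commuting (index-disjoint) pairs give grade-4 terms 2*c*c'*(blade product), which cancel blade by blade — e1 e2 e3 e5: -1280/121 + 1280/121 = 0 — confirming B is simple. So B^2 = 1.
B^2 = 1 — a positive square means the series sums to a boost: l = 1, alpha*l = -1, so exp(alpha B) = cosh(-1) + (sinh(-1)/1)*B = cosh(1) + (-sinh(1))*B.
Answer: cosh(1) + 20*sinh(1)/11*e1 e2 - 20*sinh(1)/11*e1 e3 + 37*sinh(1)/11*e1 e5 + 32*sinh(1)/11*e2 e5 - 32*sinh(1)/11*e3 e5
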